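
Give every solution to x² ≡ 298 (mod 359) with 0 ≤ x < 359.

Since 359 ≡ 3 (mod 4), a square root of 298 is 298^((359+1)/4) = 298^90 mod 359.
Repeated squaring: 298^2≡131, 298^4≡288, 298^8≡15, 298^16≡225, 298^32≡6, 298^64≡36 (mod 359).
298^90 = 298^(64+16+8+2) ≡ 235 (mod 359).
Check: 235² = 55225 ≡ 298 (mod 359). The two roots are 124 and 235.

124, 235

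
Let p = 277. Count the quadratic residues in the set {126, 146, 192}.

2

(126/277) = -1 → non-residue.
(146/277) = +1 → QR.
(192/277) = +1 → QR.
Total quadratic residues among the 3: 2.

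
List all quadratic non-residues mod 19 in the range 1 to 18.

Square k = 1,…,9 (k and 19−k give the same square):
1²=1, 2²=4, 3²=9, 4²=16, 5²≡6, 6²≡17, 7²≡11, 8²≡7, 9²≡5 (mod 19).
The residues are {1, 4, 5, 6, 7, 9, 11, 16, 17}; the non-residues are the remaining 9 nonzero classes.

2, 3, 8, 10, 12, 13, 14, 15, 18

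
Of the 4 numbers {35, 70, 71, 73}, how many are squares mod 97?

3

(35/97) = +1 → QR.
(70/97) = +1 → QR.
(71/97) = -1 → non-residue.
(73/97) = +1 → QR.
Total quadratic residues among the 4: 3.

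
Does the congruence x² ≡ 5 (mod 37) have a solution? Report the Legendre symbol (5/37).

-1

Reciprocity: 5 ≡ 1 and 37 ≡ 1 (mod 4), so (5/37) = +(37/5).
Reduce top mod 5: now compute (2/5).
Pull out 2: since 5 ≡ 5 (mod 8), (2/5) = -1.
Reached (1/5) = 1. Collecting the sign flips along the way, the symbol is -1.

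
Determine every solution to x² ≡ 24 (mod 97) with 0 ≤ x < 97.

97 ≡ 1 (mod 4), so we find a root by search.
Trying successive values, 11² = 121 ≡ 24 (mod 97). The other root is 97 − 11 = 86.

11, 86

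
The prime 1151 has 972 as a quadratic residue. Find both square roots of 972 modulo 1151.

Since 1151 ≡ 3 (mod 4), a square root of 972 is 972^((1151+1)/4) = 972^288 mod 1151.
Repeated squaring: 972^2≡964, 972^4≡439, 972^8≡504, 972^16≡796, 972^32≡566, 972^64≡378, 972^128≡160, 972^256≡278 (mod 1151).
972^288 = 972^(256+32) ≡ 812 (mod 1151).
Check: 812² = 659344 ≡ 972 (mod 1151). The two roots are 339 and 812.

339, 812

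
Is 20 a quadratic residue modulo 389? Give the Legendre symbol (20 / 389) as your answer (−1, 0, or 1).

1

Pull out 2^2: since 389 ≡ 5 (mod 8), (2/389) = -1, so (2/389)^2 = +1.
Reciprocity: 5 ≡ 1 and 389 ≡ 1 (mod 4), so (5/389) = +(389/5).
Reduce top mod 5: now compute (4/5).
Pull out 2^2: since 5 ≡ 5 (mod 8), (2/5) = -1, so (2/5)^2 = +1.
Reached (1/5) = 1. Collecting the sign flips along the way, the symbol is +1.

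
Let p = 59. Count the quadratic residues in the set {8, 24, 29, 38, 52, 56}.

1

(8/59) = -1 → non-residue.
(24/59) = -1 → non-residue.
(29/59) = +1 → QR.
(38/59) = -1 → non-residue.
(52/59) = -1 → non-residue.
(56/59) = -1 → non-residue.
Total quadratic residues among the 6: 1.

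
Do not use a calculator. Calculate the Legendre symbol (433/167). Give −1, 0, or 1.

1

First reduce: 433 ≡ 99 (mod 167).
Reciprocity: 99 ≡ 3 and 167 ≡ 3 (mod 4), so (99/167) = −(167/99).
Reduce top mod 99: now compute (68/99).
Pull out 2^2: since 99 ≡ 3 (mod 8), (2/99) = -1, so (2/99)^2 = +1.
Reciprocity: 17 ≡ 1 and 99 ≡ 3 (mod 4), so (17/99) = +(99/17).
Reduce top mod 17: now compute (14/17).
Pull out 2: since 17 ≡ 1 (mod 8), (2/17) = +1.
Reciprocity: 7 ≡ 3 and 17 ≡ 1 (mod 4), so (7/17) = +(17/7).
Reduce top mod 7: now compute (3/7).
Reciprocity: 3 ≡ 3 and 7 ≡ 3 (mod 4), so (3/7) = −(7/3).
Reduce top mod 3: now compute (1/3).
Reached (1/3) = 1. Collecting the sign flips along the way, the symbol is +1.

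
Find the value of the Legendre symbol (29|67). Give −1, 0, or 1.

Reciprocity: 29 ≡ 1 and 67 ≡ 3 (mod 4), so (29/67) = +(67/29).
Reduce top mod 29: now compute (9/29).
Reciprocity: 9 ≡ 1 and 29 ≡ 1 (mod 4), so (9/29) = +(29/9).
Reduce top mod 9: now compute (2/9).
Pull out 2: since 9 ≡ 1 (mod 8), (2/9) = +1.
Reached (1/9) = 1. Collecting the sign flips along the way, the symbol is +1.

1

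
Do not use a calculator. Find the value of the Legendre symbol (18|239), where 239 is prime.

Pull out 2: since 239 ≡ 7 (mod 8), (2/239) = +1.
Reciprocity: 9 ≡ 1 and 239 ≡ 3 (mod 4), so (9/239) = +(239/9).
Reduce top mod 9: now compute (5/9).
Reciprocity: 5 ≡ 1 and 9 ≡ 1 (mod 4), so (5/9) = +(9/5).
Reduce top mod 5: now compute (4/5).
Pull out 2^2: since 5 ≡ 5 (mod 8), (2/5) = -1, so (2/5)^2 = +1.
Reached (1/5) = 1. Collecting the sign flips along the way, the symbol is +1.

1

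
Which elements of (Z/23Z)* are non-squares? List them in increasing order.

Square k = 1,…,11 (k and 23−k give the same square):
1²=1, 2²=4, 3²=9, 4²=16, 5²≡2, 6²≡13, 7²≡3, 8²≡18, 9²≡12, 10²≡8, 11²≡6 (mod 23).
The residues are {1, 2, 3, 4, 6, 8, 9, 12, 13, 16, 18}; the non-residues are the remaining 11 nonzero classes.

5, 7, 10, 11, 14, 15, 17, 19, 20, 21, 22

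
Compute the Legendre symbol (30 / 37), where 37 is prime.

1

Euler's criterion: (30/37) ≡ 30^18 (mod 37).
30^2 ≡ 12 (mod 37)
30^4 ≡ 33 (mod 37)
30^8 ≡ 16 (mod 37)
30^16 ≡ 34 (mod 37)
30^18 = 30^(16+2) ≡ 1 (mod 37).
Result is 1, so (30/37) = 1.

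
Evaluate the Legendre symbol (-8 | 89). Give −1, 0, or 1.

Euler's criterion: (-8/89) ≡ 81^44 (mod 89).
81^2 ≡ 64 (mod 89)
81^4 ≡ 2 (mod 89)
81^8 ≡ 4 (mod 89)
81^16 ≡ 16 (mod 89)
81^32 ≡ 78 (mod 89)
81^44 = 81^(32+8+4) ≡ 1 (mod 89).
Result is 1, so (-8/89) = 1.

1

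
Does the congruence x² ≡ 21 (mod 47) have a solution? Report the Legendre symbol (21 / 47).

1

Reciprocity: 21 ≡ 1 and 47 ≡ 3 (mod 4), so (21/47) = +(47/21).
Reduce top mod 21: now compute (5/21).
Reciprocity: 5 ≡ 1 and 21 ≡ 1 (mod 4), so (5/21) = +(21/5).
Reduce top mod 5: now compute (1/5).
Reached (1/5) = 1. Collecting the sign flips along the way, the symbol is +1.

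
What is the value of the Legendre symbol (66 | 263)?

1

Pull out 2: since 263 ≡ 7 (mod 8), (2/263) = +1.
Reciprocity: 33 ≡ 1 and 263 ≡ 3 (mod 4), so (33/263) = +(263/33).
Reduce top mod 33: now compute (32/33).
Pull out 2^5: since 33 ≡ 1 (mod 8), (2/33) = +1, so (2/33)^5 = +1.
Reached (1/33) = 1. Collecting the sign flips along the way, the symbol is +1.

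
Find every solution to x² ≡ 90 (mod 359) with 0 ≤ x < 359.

Since 359 ≡ 3 (mod 4), a square root of 90 is 90^((359+1)/4) = 90^90 mod 359.
Repeated squaring: 90^2≡202, 90^4≡237, 90^8≡165, 90^16≡300, 90^32≡250, 90^64≡34 (mod 359).
90^90 = 90^(64+16+8+2) ≡ 180 (mod 359).
Check: 180² = 32400 ≡ 90 (mod 359). The two roots are 179 and 180.

179, 180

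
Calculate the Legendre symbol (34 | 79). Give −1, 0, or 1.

Euler's criterion: (34/79) ≡ 34^39 (mod 79).
34^2 ≡ 50 (mod 79)
34^4 ≡ 51 (mod 79)
34^8 ≡ 73 (mod 79)
34^16 ≡ 36 (mod 79)
34^32 ≡ 32 (mod 79)
34^39 = 34^(32+4+2+1) ≡ 78 (mod 79).
Result is 78 ≡ −1, so (34/79) = −1.

-1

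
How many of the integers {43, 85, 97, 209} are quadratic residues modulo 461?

(43/461) = +1 → QR.
(85/461) = +1 → QR.
(97/461) = +1 → QR.
(209/461) = -1 → non-residue.
Total quadratic residues among the 4: 3.

3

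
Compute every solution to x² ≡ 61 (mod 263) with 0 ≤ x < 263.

Since 263 ≡ 3 (mod 4), a square root of 61 is 61^((263+1)/4) = 61^66 mod 263.
Repeated squaring: 61^2≡39, 61^4≡206, 61^8≡93, 61^16≡233, 61^32≡111, 61^64≡223 (mod 263).
61^66 = 61^(64+2) ≡ 18 (mod 263).
Check: 18² = 324 ≡ 61 (mod 263). The two roots are 18 and 245.

18, 245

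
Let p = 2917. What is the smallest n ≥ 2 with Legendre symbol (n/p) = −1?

(2/2917) = −1, so 2 is the smallest positive non-residue mod 2917.

2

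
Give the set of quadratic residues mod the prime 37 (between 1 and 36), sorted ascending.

Square k = 1,…,18 (k and 37−k give the same square):
1²=1, 2²=4, 3²=9, 4²=16, 5²=25, 6²=36, 7²≡12, 8²≡27, 9²≡7, 10²≡26, 11²≡10, 12²≡33, 13²≡21, 14²≡11, 15²≡3, 16²≡34, 17²≡30, 18²≡28 (mod 37).
So the quadratic residues mod 37 are {1, 3, 4, 7, 9, 10, 11, 12, 16, 21, 25, 26, 27, 28, 30, 33, 34, 36}.

1 3 4 7 9 10 11 12 16 21 25 26 27 28 30 33 34 36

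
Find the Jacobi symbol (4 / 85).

1

Pull out 2^2: since 85 ≡ 5 (mod 8), (2/85) = -1, so (2/85)^2 = +1.
Reached (1/85) = 1. Collecting the sign flips along the way, the symbol is +1.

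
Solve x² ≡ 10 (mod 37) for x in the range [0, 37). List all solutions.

37 ≡ 1 (mod 4), so we find a root by search.
Trying successive values, 11² = 121 ≡ 10 (mod 37). The other root is 37 − 11 = 26.

11, 26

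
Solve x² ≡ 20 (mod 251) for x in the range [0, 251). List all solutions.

32, 219

Since 251 ≡ 3 (mod 4), a square root of 20 is 20^((251+1)/4) = 20^63 mod 251.
Repeated squaring: 20^2≡149, 20^4≡113, 20^8≡219, 20^16≡20, 20^32≡149 (mod 251).
20^63 = 20^(32+16+8+4+2+1) ≡ 219 (mod 251).
Check: 219² = 47961 ≡ 20 (mod 251). The two roots are 32 and 219.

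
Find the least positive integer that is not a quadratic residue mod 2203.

(2/2203) = −1, so 2 is the smallest positive non-residue mod 2203.

2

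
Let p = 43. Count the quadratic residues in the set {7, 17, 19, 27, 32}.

(7/43) = -1 → non-residue.
(17/43) = +1 → QR.
(19/43) = -1 → non-residue.
(27/43) = -1 → non-residue.
(32/43) = -1 → non-residue.
Total quadratic residues among the 5: 1.

1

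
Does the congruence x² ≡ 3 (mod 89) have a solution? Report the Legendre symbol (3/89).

Euler's criterion: (3/89) ≡ 3^44 (mod 89).
3^2 ≡ 9 (mod 89)
3^4 ≡ 81 (mod 89)
3^8 ≡ 64 (mod 89)
3^16 ≡ 2 (mod 89)
3^32 ≡ 4 (mod 89)
3^44 = 3^(32+8+4) ≡ 88 (mod 89).
Result is 88 ≡ −1, so (3/89) = −1.

-1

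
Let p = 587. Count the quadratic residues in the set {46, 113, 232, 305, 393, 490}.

(46/587) = +1 → QR.
(113/587) = +1 → QR.
(232/587) = -1 → non-residue.
(305/587) = +1 → QR.
(393/587) = -1 → non-residue.
(490/587) = +1 → QR.
Total quadratic residues among the 6: 4.

4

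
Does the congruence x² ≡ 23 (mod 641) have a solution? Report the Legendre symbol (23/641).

-1

Reciprocity: 23 ≡ 3 and 641 ≡ 1 (mod 4), so (23/641) = +(641/23).
Reduce top mod 23: now compute (20/23).
Pull out 2^2: since 23 ≡ 7 (mod 8), (2/23) = +1, so (2/23)^2 = +1.
Reciprocity: 5 ≡ 1 and 23 ≡ 3 (mod 4), so (5/23) = +(23/5).
Reduce top mod 5: now compute (3/5).
Reciprocity: 3 ≡ 3 and 5 ≡ 1 (mod 4), so (3/5) = +(5/3).
Reduce top mod 3: now compute (2/3).
Pull out 2: since 3 ≡ 3 (mod 8), (2/3) = -1.
Reached (1/3) = 1. Collecting the sign flips along the way, the symbol is -1.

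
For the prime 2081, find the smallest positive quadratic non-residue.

(2/2081) = +1, so 2 is a residue.
(3/2081) = −1, so 3 is the smallest positive non-residue mod 2081.

3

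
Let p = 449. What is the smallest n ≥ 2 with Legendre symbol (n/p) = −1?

3

(2/449) = +1, so 2 is a residue.
(3/449) = −1, so 3 is the smallest positive non-residue mod 449.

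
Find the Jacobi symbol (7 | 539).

0

Reciprocity: 7 ≡ 3 and 539 ≡ 3 (mod 4), so (7/539) = −(539/7).
Reduce top mod 7: now compute (0/7).
Top reduces to 0: gcd > 1, so the symbol is 0.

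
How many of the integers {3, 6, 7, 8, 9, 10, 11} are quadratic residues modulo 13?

3

(3/13) = +1 → QR.
(6/13) = -1 → non-residue.
(7/13) = -1 → non-residue.
(8/13) = -1 → non-residue.
(9/13) = +1 → QR.
(10/13) = +1 → QR.
(11/13) = -1 → non-residue.
Total quadratic residues among the 7: 3.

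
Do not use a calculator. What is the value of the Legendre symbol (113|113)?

First reduce: 113 ≡ 0 (mod 113).
Top reduces to 0: gcd > 1, so the symbol is 0.

0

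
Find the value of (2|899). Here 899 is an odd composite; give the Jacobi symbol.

-1

Pull out 2: since 899 ≡ 3 (mod 8), (2/899) = -1.
Reached (1/899) = 1. Collecting the sign flips along the way, the symbol is -1.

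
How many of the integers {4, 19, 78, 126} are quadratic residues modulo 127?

2

(4/127) = +1 → QR.
(19/127) = +1 → QR.
(78/127) = -1 → non-residue.
(126/127) = -1 → non-residue.
Total quadratic residues among the 4: 2.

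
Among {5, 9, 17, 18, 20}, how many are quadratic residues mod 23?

(5/23) = -1 → non-residue.
(9/23) = +1 → QR.
(17/23) = -1 → non-residue.
(18/23) = +1 → QR.
(20/23) = -1 → non-residue.
Total quadratic residues among the 5: 2.

2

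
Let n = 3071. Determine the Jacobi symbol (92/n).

Pull out 2^2: since 3071 ≡ 7 (mod 8), (2/3071) = +1, so (2/3071)^2 = +1.
Reciprocity: 23 ≡ 3 and 3071 ≡ 3 (mod 4), so (23/3071) = −(3071/23).
Reduce top mod 23: now compute (12/23).
Pull out 2^2: since 23 ≡ 7 (mod 8), (2/23) = +1, so (2/23)^2 = +1.
Reciprocity: 3 ≡ 3 and 23 ≡ 3 (mod 4), so (3/23) = −(23/3).
Reduce top mod 3: now compute (2/3).
Pull out 2: since 3 ≡ 3 (mod 8), (2/3) = -1.
Reached (1/3) = 1. Collecting the sign flips along the way, the symbol is -1.

-1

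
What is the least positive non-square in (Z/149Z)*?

2

(2/149) = −1, so 2 is the smallest positive non-residue mod 149.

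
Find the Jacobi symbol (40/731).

Pull out 2^3: since 731 ≡ 3 (mod 8), (2/731) = -1, so (2/731)^3 = -1.
Reciprocity: 5 ≡ 1 and 731 ≡ 3 (mod 4), so (5/731) = +(731/5).
Reduce top mod 5: now compute (1/5).
Reached (1/5) = 1. Collecting the sign flips along the way, the symbol is -1.

-1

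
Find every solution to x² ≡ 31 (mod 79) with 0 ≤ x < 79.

Since 79 ≡ 3 (mod 4), a square root of 31 is 31^((79+1)/4) = 31^20 mod 79.
Repeated squaring: 31^2≡13, 31^4≡11, 31^8≡42, 31^16≡26 (mod 79).
31^20 = 31^(16+4) ≡ 49 (mod 79).
Check: 49² = 2401 ≡ 31 (mod 79). The two roots are 30 and 49.

30, 49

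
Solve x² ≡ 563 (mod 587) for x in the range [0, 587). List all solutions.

Since 587 ≡ 3 (mod 4), a square root of 563 is 563^((587+1)/4) = 563^147 mod 587.
Repeated squaring: 563^2≡576, 563^4≡121, 563^8≡553, 563^16≡569, 563^32≡324, 563^64≡490, 563^128≡17 (mod 587).
563^147 = 563^(128+16+2+1) ≡ 222 (mod 587).
Check: 222² = 49284 ≡ 563 (mod 587). The two roots are 222 and 365.

222, 365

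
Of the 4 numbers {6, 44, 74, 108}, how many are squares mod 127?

2

(6/127) = -1 → non-residue.
(44/127) = +1 → QR.
(74/127) = +1 → QR.
(108/127) = -1 → non-residue.
Total quadratic residues among the 4: 2.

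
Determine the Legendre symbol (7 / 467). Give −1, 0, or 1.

Reciprocity: 7 ≡ 3 and 467 ≡ 3 (mod 4), so (7/467) = −(467/7).
Reduce top mod 7: now compute (5/7).
Reciprocity: 5 ≡ 1 and 7 ≡ 3 (mod 4), so (5/7) = +(7/5).
Reduce top mod 5: now compute (2/5).
Pull out 2: since 5 ≡ 5 (mod 8), (2/5) = -1.
Reached (1/5) = 1. Collecting the sign flips along the way, the symbol is +1.

1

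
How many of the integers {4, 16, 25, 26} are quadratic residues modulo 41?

(4/41) = +1 → QR.
(16/41) = +1 → QR.
(25/41) = +1 → QR.
(26/41) = -1 → non-residue.
Total quadratic residues among the 4: 3.

3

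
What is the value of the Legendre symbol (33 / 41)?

Euler's criterion: (33/41) ≡ 33^20 (mod 41).
33^2 ≡ 23 (mod 41)
33^4 ≡ 37 (mod 41)
33^8 ≡ 16 (mod 41)
33^16 ≡ 10 (mod 41)
33^20 = 33^(16+4) ≡ 1 (mod 41).
Result is 1, so (33/41) = 1.

1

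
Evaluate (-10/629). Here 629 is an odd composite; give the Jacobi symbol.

-1

First reduce: -10 ≡ 619 (mod 629).
Reciprocity: 619 ≡ 3 and 629 ≡ 1 (mod 4), so (619/629) = +(629/619).
Reduce top mod 619: now compute (10/619).
Pull out 2: since 619 ≡ 3 (mod 8), (2/619) = -1.
Reciprocity: 5 ≡ 1 and 619 ≡ 3 (mod 4), so (5/619) = +(619/5).
Reduce top mod 5: now compute (4/5).
Pull out 2^2: since 5 ≡ 5 (mod 8), (2/5) = -1, so (2/5)^2 = +1.
Reached (1/5) = 1. Collecting the sign flips along the way, the symbol is -1.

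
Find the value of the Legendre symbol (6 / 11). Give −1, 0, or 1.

Pull out 2: since 11 ≡ 3 (mod 8), (2/11) = -1.
Reciprocity: 3 ≡ 3 and 11 ≡ 3 (mod 4), so (3/11) = −(11/3).
Reduce top mod 3: now compute (2/3).
Pull out 2: since 3 ≡ 3 (mod 8), (2/3) = -1.
Reached (1/3) = 1. Collecting the sign flips along the way, the symbol is -1.

-1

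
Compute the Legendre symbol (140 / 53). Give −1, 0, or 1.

-1

First reduce: 140 ≡ 34 (mod 53).
Pull out 2: since 53 ≡ 5 (mod 8), (2/53) = -1.
Reciprocity: 17 ≡ 1 and 53 ≡ 1 (mod 4), so (17/53) = +(53/17).
Reduce top mod 17: now compute (2/17).
Pull out 2: since 17 ≡ 1 (mod 8), (2/17) = +1.
Reached (1/17) = 1. Collecting the sign flips along the way, the symbol is -1.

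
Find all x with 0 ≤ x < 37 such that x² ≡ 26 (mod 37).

10, 27

37 ≡ 1 (mod 4), so we find a root by search.
Trying successive values, 10² = 100 ≡ 26 (mod 37). The other root is 37 − 10 = 27.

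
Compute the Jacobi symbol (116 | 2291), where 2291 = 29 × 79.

Pull out 2^2: since 2291 ≡ 3 (mod 8), (2/2291) = -1, so (2/2291)^2 = +1.
Reciprocity: 29 ≡ 1 and 2291 ≡ 3 (mod 4), so (29/2291) = +(2291/29).
Reduce top mod 29: now compute (0/29).
Top reduces to 0: gcd > 1, so the symbol is 0.

0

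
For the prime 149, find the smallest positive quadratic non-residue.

(2/149) = −1, so 2 is the smallest positive non-residue mod 149.

2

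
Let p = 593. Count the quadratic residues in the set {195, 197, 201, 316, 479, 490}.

2

(195/593) = -1 → non-residue.
(197/593) = -1 → non-residue.
(201/593) = +1 → QR.
(316/593) = +1 → QR.
(479/593) = -1 → non-residue.
(490/593) = -1 → non-residue.
Total quadratic residues among the 6: 2.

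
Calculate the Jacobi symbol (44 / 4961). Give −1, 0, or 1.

0

Pull out 2^2: since 4961 ≡ 1 (mod 8), (2/4961) = +1, so (2/4961)^2 = +1.
Reciprocity: 11 ≡ 3 and 4961 ≡ 1 (mod 4), so (11/4961) = +(4961/11).
Reduce top mod 11: now compute (0/11).
Top reduces to 0: gcd > 1, so the symbol is 0.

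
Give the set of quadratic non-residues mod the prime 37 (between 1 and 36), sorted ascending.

2,5,6,8,13,14,15,17,18,19,20,22,23,24,29,31,32,35

Square k = 1,…,18 (k and 37−k give the same square):
1²=1, 2²=4, 3²=9, 4²=16, 5²=25, 6²=36, 7²≡12, 8²≡27, 9²≡7, 10²≡26, 11²≡10, 12²≡33, 13²≡21, 14²≡11, 15²≡3, 16²≡34, 17²≡30, 18²≡28 (mod 37).
The residues are {1, 3, 4, 7, 9, 10, 11, 12, 16, 21, 25, 26, 27, 28, 30, 33, 34, 36}; the non-residues are the remaining 18 nonzero classes.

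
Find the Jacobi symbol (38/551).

Pull out 2: since 551 ≡ 7 (mod 8), (2/551) = +1.
Reciprocity: 19 ≡ 3 and 551 ≡ 3 (mod 4), so (19/551) = −(551/19).
Reduce top mod 19: now compute (0/19).
Top reduces to 0: gcd > 1, so the symbol is 0.

0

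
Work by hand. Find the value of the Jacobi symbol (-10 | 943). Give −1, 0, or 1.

1

First reduce: -10 ≡ 933 (mod 943).
Reciprocity: 933 ≡ 1 and 943 ≡ 3 (mod 4), so (933/943) = +(943/933).
Reduce top mod 933: now compute (10/933).
Pull out 2: since 933 ≡ 5 (mod 8), (2/933) = -1.
Reciprocity: 5 ≡ 1 and 933 ≡ 1 (mod 4), so (5/933) = +(933/5).
Reduce top mod 5: now compute (3/5).
Reciprocity: 3 ≡ 3 and 5 ≡ 1 (mod 4), so (3/5) = +(5/3).
Reduce top mod 3: now compute (2/3).
Pull out 2: since 3 ≡ 3 (mod 8), (2/3) = -1.
Reached (1/3) = 1. Collecting the sign flips along the way, the symbol is +1.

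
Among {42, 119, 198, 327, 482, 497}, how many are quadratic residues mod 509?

0

(42/509) = -1 → non-residue.
(119/509) = -1 → non-residue.
(198/509) = -1 → non-residue.
(327/509) = -1 → non-residue.
(482/509) = -1 → non-residue.
(497/509) = -1 → non-residue.
Total quadratic residues among the 6: 0.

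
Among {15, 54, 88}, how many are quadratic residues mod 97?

(15/97) = -1 → non-residue.
(54/97) = +1 → QR.
(88/97) = +1 → QR.
Total quadratic residues among the 3: 2.

2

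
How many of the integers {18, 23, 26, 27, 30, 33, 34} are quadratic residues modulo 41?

3

(18/41) = +1 → QR.
(23/41) = +1 → QR.
(26/41) = -1 → non-residue.
(27/41) = -1 → non-residue.
(30/41) = -1 → non-residue.
(33/41) = +1 → QR.
(34/41) = -1 → non-residue.
Total quadratic residues among the 7: 3.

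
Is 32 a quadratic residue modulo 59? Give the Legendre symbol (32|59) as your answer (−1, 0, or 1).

Euler's criterion: (32/59) ≡ 32^29 (mod 59).
32^2 ≡ 21 (mod 59)
32^4 ≡ 28 (mod 59)
32^8 ≡ 17 (mod 59)
32^16 ≡ 53 (mod 59)
32^29 = 32^(16+8+4+1) ≡ 58 (mod 59).
Result is 58 ≡ −1, so (32/59) = −1.

-1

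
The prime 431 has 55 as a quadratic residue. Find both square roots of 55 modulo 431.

Since 431 ≡ 3 (mod 4), a square root of 55 is 55^((431+1)/4) = 55^108 mod 431.
Repeated squaring: 55^2≡8, 55^4≡64, 55^8≡217, 55^16≡110, 55^32≡32, 55^64≡162 (mod 431).
55^108 = 55^(64+32+8+4) ≡ 290 (mod 431).
Check: 290² = 84100 ≡ 55 (mod 431). The two roots are 141 and 290.

141, 290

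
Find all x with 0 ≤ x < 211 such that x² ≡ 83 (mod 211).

Since 211 ≡ 3 (mod 4), a square root of 83 is 83^((211+1)/4) = 83^53 mod 211.
Repeated squaring: 83^2≡137, 83^4≡201, 83^8≡100, 83^16≡83, 83^32≡137 (mod 211).
83^53 = 83^(32+16+4+1) ≡ 100 (mod 211).
Check: 100² = 10000 ≡ 83 (mod 211). The two roots are 100 and 111.

100, 111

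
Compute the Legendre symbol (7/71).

Reciprocity: 7 ≡ 3 and 71 ≡ 3 (mod 4), so (7/71) = −(71/7).
Reduce top mod 7: now compute (1/7).
Reached (1/7) = 1. Collecting the sign flips along the way, the symbol is -1.

-1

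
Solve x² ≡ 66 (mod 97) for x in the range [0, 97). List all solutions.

39, 58

97 ≡ 1 (mod 4), so we find a root by search.
Trying successive values, 39² = 1521 ≡ 66 (mod 97). The other root is 97 − 39 = 58.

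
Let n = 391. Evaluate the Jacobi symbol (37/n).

Reciprocity: 37 ≡ 1 and 391 ≡ 3 (mod 4), so (37/391) = +(391/37).
Reduce top mod 37: now compute (21/37).
Reciprocity: 21 ≡ 1 and 37 ≡ 1 (mod 4), so (21/37) = +(37/21).
Reduce top mod 21: now compute (16/21).
Pull out 2^4: since 21 ≡ 5 (mod 8), (2/21) = -1, so (2/21)^4 = +1.
Reached (1/21) = 1. Collecting the sign flips along the way, the symbol is +1.

1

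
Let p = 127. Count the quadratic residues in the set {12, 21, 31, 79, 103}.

(12/127) = -1 → non-residue.
(21/127) = +1 → QR.
(31/127) = +1 → QR.
(79/127) = +1 → QR.
(103/127) = +1 → QR.
Total quadratic residues among the 5: 4.

4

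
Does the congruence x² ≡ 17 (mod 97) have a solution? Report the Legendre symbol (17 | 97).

Euler's criterion: (17/97) ≡ 17^48 (mod 97).
17^2 ≡ 95 (mod 97)
17^4 ≡ 4 (mod 97)
17^8 ≡ 16 (mod 97)
17^16 ≡ 62 (mod 97)
17^32 ≡ 61 (mod 97)
17^48 = 17^(32+16) ≡ 96 (mod 97).
Result is 96 ≡ −1, so (17/97) = −1.

-1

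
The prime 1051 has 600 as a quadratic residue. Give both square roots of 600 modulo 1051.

Since 1051 ≡ 3 (mod 4), a square root of 600 is 600^((1051+1)/4) = 600^263 mod 1051.
Repeated squaring: 600^2≡558, 600^4≡268, 600^8≡356, 600^16≡616, 600^32≡45, 600^64≡974, 600^128≡674, 600^256≡244 (mod 1051).
600^263 = 600^(256+4+2+1) ≡ 383 (mod 1051).
Check: 383² = 146689 ≡ 600 (mod 1051). The two roots are 383 and 668.

383, 668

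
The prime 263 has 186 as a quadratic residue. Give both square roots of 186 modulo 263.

Since 263 ≡ 3 (mod 4), a square root of 186 is 186^((263+1)/4) = 186^66 mod 263.
Repeated squaring: 186^2≡143, 186^4≡198, 186^8≡17, 186^16≡26, 186^32≡150, 186^64≡145 (mod 263).
186^66 = 186^(64+2) ≡ 221 (mod 263).
Check: 221² = 48841 ≡ 186 (mod 263). The two roots are 42 and 221.

42, 221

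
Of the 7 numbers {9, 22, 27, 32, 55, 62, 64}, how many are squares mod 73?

(9/73) = +1 → QR.
(22/73) = -1 → non-residue.
(27/73) = +1 → QR.
(32/73) = +1 → QR.
(55/73) = +1 → QR.
(62/73) = -1 → non-residue.
(64/73) = +1 → QR.
Total quadratic residues among the 7: 5.

5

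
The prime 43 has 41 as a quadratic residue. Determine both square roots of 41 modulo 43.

Since 43 ≡ 3 (mod 4), a square root of 41 is 41^((43+1)/4) = 41^11 mod 43.
Repeated squaring: 41^2≡4, 41^4≡16, 41^8≡41 (mod 43).
41^11 = 41^(8+2+1) ≡ 16 (mod 43).
Check: 16² = 256 ≡ 41 (mod 43). The two roots are 16 and 27.

16, 27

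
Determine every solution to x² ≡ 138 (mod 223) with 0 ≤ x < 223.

19, 204

Since 223 ≡ 3 (mod 4), a square root of 138 is 138^((223+1)/4) = 138^56 mod 223.
Repeated squaring: 138^2≡89, 138^4≡116, 138^8≡76, 138^16≡201, 138^32≡38 (mod 223).
138^56 = 138^(32+16+8) ≡ 19 (mod 223).
Check: 19² = 361 ≡ 138 (mod 223). The two roots are 19 and 204.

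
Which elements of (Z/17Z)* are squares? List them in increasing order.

Square k = 1,…,8 (k and 17−k give the same square):
1²=1, 2²=4, 3²=9, 4²=16, 5²≡8, 6²≡2, 7²≡15, 8²≡13 (mod 17).
So the quadratic residues mod 17 are {1, 2, 4, 8, 9, 13, 15, 16}.

1,2,4,8,9,13,15,16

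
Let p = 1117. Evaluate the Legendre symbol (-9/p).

1

First reduce: -9 ≡ 1108 (mod 1117).
Pull out 2^2: since 1117 ≡ 5 (mod 8), (2/1117) = -1, so (2/1117)^2 = +1.
Reciprocity: 277 ≡ 1 and 1117 ≡ 1 (mod 4), so (277/1117) = +(1117/277).
Reduce top mod 277: now compute (9/277).
Reciprocity: 9 ≡ 1 and 277 ≡ 1 (mod 4), so (9/277) = +(277/9).
Reduce top mod 9: now compute (7/9).
Reciprocity: 7 ≡ 3 and 9 ≡ 1 (mod 4), so (7/9) = +(9/7).
Reduce top mod 7: now compute (2/7).
Pull out 2: since 7 ≡ 7 (mod 8), (2/7) = +1.
Reached (1/7) = 1. Collecting the sign flips along the way, the symbol is +1.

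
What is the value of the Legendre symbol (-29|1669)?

1

First reduce: -29 ≡ 1640 (mod 1669).
Pull out 2^3: since 1669 ≡ 5 (mod 8), (2/1669) = -1, so (2/1669)^3 = -1.
Reciprocity: 205 ≡ 1 and 1669 ≡ 1 (mod 4), so (205/1669) = +(1669/205).
Reduce top mod 205: now compute (29/205).
Reciprocity: 29 ≡ 1 and 205 ≡ 1 (mod 4), so (29/205) = +(205/29).
Reduce top mod 29: now compute (2/29).
Pull out 2: since 29 ≡ 5 (mod 8), (2/29) = -1.
Reached (1/29) = 1. Collecting the sign flips along the way, the symbol is +1.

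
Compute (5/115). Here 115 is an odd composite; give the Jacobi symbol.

Reciprocity: 5 ≡ 1 and 115 ≡ 3 (mod 4), so (5/115) = +(115/5).
Reduce top mod 5: now compute (0/5).
Top reduces to 0: gcd > 1, so the symbol is 0.

0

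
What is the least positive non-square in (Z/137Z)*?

3

(2/137) = +1, so 2 is a residue.
(3/137) = −1, so 3 is the smallest positive non-residue mod 137.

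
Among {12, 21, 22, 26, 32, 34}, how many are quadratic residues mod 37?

4

(12/37) = +1 → QR.
(21/37) = +1 → QR.
(22/37) = -1 → non-residue.
(26/37) = +1 → QR.
(32/37) = -1 → non-residue.
(34/37) = +1 → QR.
Total quadratic residues among the 6: 4.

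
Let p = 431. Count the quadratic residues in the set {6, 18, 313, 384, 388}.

4

(6/431) = +1 → QR.
(18/431) = +1 → QR.
(313/431) = -1 → non-residue.
(384/431) = +1 → QR.
(388/431) = +1 → QR.
Total quadratic residues among the 5: 4.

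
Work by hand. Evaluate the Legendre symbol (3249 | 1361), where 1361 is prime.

First reduce: 3249 ≡ 527 (mod 1361).
Reciprocity: 527 ≡ 3 and 1361 ≡ 1 (mod 4), so (527/1361) = +(1361/527).
Reduce top mod 527: now compute (307/527).
Reciprocity: 307 ≡ 3 and 527 ≡ 3 (mod 4), so (307/527) = −(527/307).
Reduce top mod 307: now compute (220/307).
Pull out 2^2: since 307 ≡ 3 (mod 8), (2/307) = -1, so (2/307)^2 = +1.
Reciprocity: 55 ≡ 3 and 307 ≡ 3 (mod 4), so (55/307) = −(307/55).
Reduce top mod 55: now compute (32/55).
Pull out 2^5: since 55 ≡ 7 (mod 8), (2/55) = +1, so (2/55)^5 = +1.
Reached (1/55) = 1. Collecting the sign flips along the way, the symbol is +1.

1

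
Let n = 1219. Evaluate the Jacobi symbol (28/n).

Pull out 2^2: since 1219 ≡ 3 (mod 8), (2/1219) = -1, so (2/1219)^2 = +1.
Reciprocity: 7 ≡ 3 and 1219 ≡ 3 (mod 4), so (7/1219) = −(1219/7).
Reduce top mod 7: now compute (1/7).
Reached (1/7) = 1. Collecting the sign flips along the way, the symbol is -1.

-1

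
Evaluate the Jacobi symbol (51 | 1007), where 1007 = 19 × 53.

Reciprocity: 51 ≡ 3 and 1007 ≡ 3 (mod 4), so (51/1007) = −(1007/51).
Reduce top mod 51: now compute (38/51).
Pull out 2: since 51 ≡ 3 (mod 8), (2/51) = -1.
Reciprocity: 19 ≡ 3 and 51 ≡ 3 (mod 4), so (19/51) = −(51/19).
Reduce top mod 19: now compute (13/19).
Reciprocity: 13 ≡ 1 and 19 ≡ 3 (mod 4), so (13/19) = +(19/13).
Reduce top mod 13: now compute (6/13).
Pull out 2: since 13 ≡ 5 (mod 8), (2/13) = -1.
Reciprocity: 3 ≡ 3 and 13 ≡ 1 (mod 4), so (3/13) = +(13/3).
Reduce top mod 3: now compute (1/3).
Reached (1/3) = 1. Collecting the sign flips along the way, the symbol is +1.

1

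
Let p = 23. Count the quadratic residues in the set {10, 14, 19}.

0

(10/23) = -1 → non-residue.
(14/23) = -1 → non-residue.
(19/23) = -1 → non-residue.
Total quadratic residues among the 3: 0.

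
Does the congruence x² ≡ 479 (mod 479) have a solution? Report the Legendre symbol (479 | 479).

First reduce: 479 ≡ 0 (mod 479).
Top reduces to 0: gcd > 1, so the symbol is 0.

0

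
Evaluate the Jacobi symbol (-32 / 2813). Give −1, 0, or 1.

-1

First reduce: -32 ≡ 2781 (mod 2813).
Reciprocity: 2781 ≡ 1 and 2813 ≡ 1 (mod 4), so (2781/2813) = +(2813/2781).
Reduce top mod 2781: now compute (32/2781).
Pull out 2^5: since 2781 ≡ 5 (mod 8), (2/2781) = -1, so (2/2781)^5 = -1.
Reached (1/2781) = 1. Collecting the sign flips along the way, the symbol is -1.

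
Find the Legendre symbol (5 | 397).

-1

Euler's criterion: (5/397) ≡ 5^198 (mod 397).
5^2 ≡ 25 (mod 397)
5^4 ≡ 228 (mod 397)
5^8 ≡ 374 (mod 397)
5^16 ≡ 132 (mod 397)
5^32 ≡ 353 (mod 397)
5^64 ≡ 348 (mod 397)
5^128 ≡ 19 (mod 397)
5^198 = 5^(128+64+4+2) ≡ 396 (mod 397).
Result is 396 ≡ −1, so (5/397) = −1.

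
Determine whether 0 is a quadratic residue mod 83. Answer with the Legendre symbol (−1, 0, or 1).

Top reduces to 0: gcd > 1, so the symbol is 0.

0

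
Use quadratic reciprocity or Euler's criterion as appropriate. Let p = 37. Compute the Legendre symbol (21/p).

1

Euler's criterion: (21/37) ≡ 21^18 (mod 37).
21^2 ≡ 34 (mod 37)
21^4 ≡ 9 (mod 37)
21^8 ≡ 7 (mod 37)
21^16 ≡ 12 (mod 37)
21^18 = 21^(16+2) ≡ 1 (mod 37).
Result is 1, so (21/37) = 1.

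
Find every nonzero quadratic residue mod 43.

1 4 6 9 10 11 13 14 15 16 17 21 23 24 25 31 35 36 38 40 41

Square k = 1,…,21 (k and 43−k give the same square):
1²=1, 2²=4, 3²=9, 4²=16, 5²=25, 6²=36, 7²≡6, 8²≡21, 9²≡38, 10²≡14, 11²≡35, 12²≡15, 13²≡40, 14²≡24, 15²≡10, 16²≡41, 17²≡31, 18²≡23, 19²≡17, 20²≡13, 21²≡11 (mod 43).
So the quadratic residues mod 43 are {1, 4, 6, 9, 10, 11, 13, 14, 15, 16, 17, 21, 23, 24, 25, 31, 35, 36, 38, 40, 41}.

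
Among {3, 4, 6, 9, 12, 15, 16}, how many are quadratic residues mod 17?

4

(3/17) = -1 → non-residue.
(4/17) = +1 → QR.
(6/17) = -1 → non-residue.
(9/17) = +1 → QR.
(12/17) = -1 → non-residue.
(15/17) = +1 → QR.
(16/17) = +1 → QR.
Total quadratic residues among the 7: 4.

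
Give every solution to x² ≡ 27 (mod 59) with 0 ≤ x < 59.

Since 59 ≡ 3 (mod 4), a square root of 27 is 27^((59+1)/4) = 27^15 mod 59.
Repeated squaring: 27^2≡21, 27^4≡28, 27^8≡17 (mod 59).
27^15 = 27^(8+4+2+1) ≡ 26 (mod 59).
Check: 26² = 676 ≡ 27 (mod 59). The two roots are 26 and 33.

26, 33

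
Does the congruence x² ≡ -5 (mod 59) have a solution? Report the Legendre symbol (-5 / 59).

First reduce: -5 ≡ 54 (mod 59).
Pull out 2: since 59 ≡ 3 (mod 8), (2/59) = -1.
Reciprocity: 27 ≡ 3 and 59 ≡ 3 (mod 4), so (27/59) = −(59/27).
Reduce top mod 27: now compute (5/27).
Reciprocity: 5 ≡ 1 and 27 ≡ 3 (mod 4), so (5/27) = +(27/5).
Reduce top mod 5: now compute (2/5).
Pull out 2: since 5 ≡ 5 (mod 8), (2/5) = -1.
Reached (1/5) = 1. Collecting the sign flips along the way, the symbol is -1.

-1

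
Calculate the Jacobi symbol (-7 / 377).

First reduce: -7 ≡ 370 (mod 377).
Pull out 2: since 377 ≡ 1 (mod 8), (2/377) = +1.
Reciprocity: 185 ≡ 1 and 377 ≡ 1 (mod 4), so (185/377) = +(377/185).
Reduce top mod 185: now compute (7/185).
Reciprocity: 7 ≡ 3 and 185 ≡ 1 (mod 4), so (7/185) = +(185/7).
Reduce top mod 7: now compute (3/7).
Reciprocity: 3 ≡ 3 and 7 ≡ 3 (mod 4), so (3/7) = −(7/3).
Reduce top mod 3: now compute (1/3).
Reached (1/3) = 1. Collecting the sign flips along the way, the symbol is -1.

-1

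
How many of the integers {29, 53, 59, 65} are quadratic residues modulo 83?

3

(29/83) = +1 → QR.
(53/83) = -1 → non-residue.
(59/83) = +1 → QR.
(65/83) = +1 → QR.
Total quadratic residues among the 4: 3.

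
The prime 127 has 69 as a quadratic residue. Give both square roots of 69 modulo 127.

Since 127 ≡ 3 (mod 4), a square root of 69 is 69^((127+1)/4) = 69^32 mod 127.
Repeated squaring: 69^2≡62, 69^4≡34, 69^8≡13, 69^16≡42, 69^32≡113 (mod 127).
69^32 = 69^(32) ≡ 113 (mod 127).
Check: 113² = 12769 ≡ 69 (mod 127). The two roots are 14 and 113.

14, 113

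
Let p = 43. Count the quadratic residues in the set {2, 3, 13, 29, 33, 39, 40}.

2

(2/43) = -1 → non-residue.
(3/43) = -1 → non-residue.
(13/43) = +1 → QR.
(29/43) = -1 → non-residue.
(33/43) = -1 → non-residue.
(39/43) = -1 → non-residue.
(40/43) = +1 → QR.
Total quadratic residues among the 7: 2.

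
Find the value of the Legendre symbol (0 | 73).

0

Top reduces to 0: gcd > 1, so the symbol is 0.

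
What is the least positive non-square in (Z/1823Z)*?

5

(2/1823) = +1, so 2 is a residue.
(3/1823) = +1, so 3 is a residue.
(4/1823) = +1, so 4 is a residue.
(5/1823) = −1, so 5 is the smallest positive non-residue mod 1823.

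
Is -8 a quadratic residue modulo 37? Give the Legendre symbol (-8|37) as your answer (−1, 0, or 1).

Euler's criterion: (-8/37) ≡ 29^18 (mod 37).
29^2 ≡ 27 (mod 37)
29^4 ≡ 26 (mod 37)
29^8 ≡ 10 (mod 37)
29^16 ≡ 26 (mod 37)
29^18 = 29^(16+2) ≡ 36 (mod 37).
Result is 36 ≡ −1, so (-8/37) = −1.

-1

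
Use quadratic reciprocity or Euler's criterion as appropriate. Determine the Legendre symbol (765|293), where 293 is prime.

First reduce: 765 ≡ 179 (mod 293).
Reciprocity: 179 ≡ 3 and 293 ≡ 1 (mod 4), so (179/293) = +(293/179).
Reduce top mod 179: now compute (114/179).
Pull out 2: since 179 ≡ 3 (mod 8), (2/179) = -1.
Reciprocity: 57 ≡ 1 and 179 ≡ 3 (mod 4), so (57/179) = +(179/57).
Reduce top mod 57: now compute (8/57).
Pull out 2^3: since 57 ≡ 1 (mod 8), (2/57) = +1, so (2/57)^3 = +1.
Reached (1/57) = 1. Collecting the sign flips along the way, the symbol is -1.

-1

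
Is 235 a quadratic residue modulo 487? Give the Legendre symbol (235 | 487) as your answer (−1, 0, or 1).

1

Reciprocity: 235 ≡ 3 and 487 ≡ 3 (mod 4), so (235/487) = −(487/235).
Reduce top mod 235: now compute (17/235).
Reciprocity: 17 ≡ 1 and 235 ≡ 3 (mod 4), so (17/235) = +(235/17).
Reduce top mod 17: now compute (14/17).
Pull out 2: since 17 ≡ 1 (mod 8), (2/17) = +1.
Reciprocity: 7 ≡ 3 and 17 ≡ 1 (mod 4), so (7/17) = +(17/7).
Reduce top mod 7: now compute (3/7).
Reciprocity: 3 ≡ 3 and 7 ≡ 3 (mod 4), so (3/7) = −(7/3).
Reduce top mod 3: now compute (1/3).
Reached (1/3) = 1. Collecting the sign flips along the way, the symbol is +1.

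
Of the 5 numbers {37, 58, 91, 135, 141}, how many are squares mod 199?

2

(37/199) = -1 → non-residue.
(58/199) = +1 → QR.
(91/199) = +1 → QR.
(135/199) = -1 → non-residue.
(141/199) = -1 → non-residue.
Total quadratic residues among the 5: 2.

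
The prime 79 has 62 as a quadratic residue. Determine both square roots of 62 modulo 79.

Since 79 ≡ 3 (mod 4), a square root of 62 is 62^((79+1)/4) = 62^20 mod 79.
Repeated squaring: 62^2≡52, 62^4≡18, 62^8≡8, 62^16≡64 (mod 79).
62^20 = 62^(16+4) ≡ 46 (mod 79).
Check: 46² = 2116 ≡ 62 (mod 79). The two roots are 33 and 46.

33, 46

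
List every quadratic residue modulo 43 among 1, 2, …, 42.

1 4 6 9 10 11 13 14 15 16 17 21 23 24 25 31 35 36 38 40 41

Square k = 1,…,21 (k and 43−k give the same square):
1²=1, 2²=4, 3²=9, 4²=16, 5²=25, 6²=36, 7²≡6, 8²≡21, 9²≡38, 10²≡14, 11²≡35, 12²≡15, 13²≡40, 14²≡24, 15²≡10, 16²≡41, 17²≡31, 18²≡23, 19²≡17, 20²≡13, 21²≡11 (mod 43).
So the quadratic residues mod 43 are {1, 4, 6, 9, 10, 11, 13, 14, 15, 16, 17, 21, 23, 24, 25, 31, 35, 36, 38, 40, 41}.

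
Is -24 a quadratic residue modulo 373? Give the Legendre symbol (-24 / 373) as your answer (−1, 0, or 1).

First reduce: -24 ≡ 349 (mod 373).
Reciprocity: 349 ≡ 1 and 373 ≡ 1 (mod 4), so (349/373) = +(373/349).
Reduce top mod 349: now compute (24/349).
Pull out 2^3: since 349 ≡ 5 (mod 8), (2/349) = -1, so (2/349)^3 = -1.
Reciprocity: 3 ≡ 3 and 349 ≡ 1 (mod 4), so (3/349) = +(349/3).
Reduce top mod 3: now compute (1/3).
Reached (1/3) = 1. Collecting the sign flips along the way, the symbol is -1.

-1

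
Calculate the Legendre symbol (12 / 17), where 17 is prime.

Pull out 2^2: since 17 ≡ 1 (mod 8), (2/17) = +1, so (2/17)^2 = +1.
Reciprocity: 3 ≡ 3 and 17 ≡ 1 (mod 4), so (3/17) = +(17/3).
Reduce top mod 3: now compute (2/3).
Pull out 2: since 3 ≡ 3 (mod 8), (2/3) = -1.
Reached (1/3) = 1. Collecting the sign flips along the way, the symbol is -1.

-1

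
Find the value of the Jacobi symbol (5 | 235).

Reciprocity: 5 ≡ 1 and 235 ≡ 3 (mod 4), so (5/235) = +(235/5).
Reduce top mod 5: now compute (0/5).
Top reduces to 0: gcd > 1, so the symbol is 0.

0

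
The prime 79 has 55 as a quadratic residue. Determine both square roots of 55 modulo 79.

Since 79 ≡ 3 (mod 4), a square root of 55 is 55^((79+1)/4) = 55^20 mod 79.
Repeated squaring: 55^2≡23, 55^4≡55, 55^8≡23, 55^16≡55 (mod 79).
55^20 = 55^(16+4) ≡ 23 (mod 79).
Check: 23² = 529 ≡ 55 (mod 79). The two roots are 23 and 56.

23, 56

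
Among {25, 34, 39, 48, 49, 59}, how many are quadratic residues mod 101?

(25/101) = +1 → QR.
(34/101) = -1 → non-residue.
(39/101) = -1 → non-residue.
(48/101) = -1 → non-residue.
(49/101) = +1 → QR.
(59/101) = -1 → non-residue.
Total quadratic residues among the 6: 2.

2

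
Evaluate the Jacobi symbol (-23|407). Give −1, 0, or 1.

First reduce: -23 ≡ 384 (mod 407).
Pull out 2^7: since 407 ≡ 7 (mod 8), (2/407) = +1, so (2/407)^7 = +1.
Reciprocity: 3 ≡ 3 and 407 ≡ 3 (mod 4), so (3/407) = −(407/3).
Reduce top mod 3: now compute (2/3).
Pull out 2: since 3 ≡ 3 (mod 8), (2/3) = -1.
Reached (1/3) = 1. Collecting the sign flips along the way, the symbol is +1.

1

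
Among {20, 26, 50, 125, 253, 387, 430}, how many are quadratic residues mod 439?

(20/439) = +1 → QR.
(26/439) = +1 → QR.
(50/439) = +1 → QR.
(125/439) = +1 → QR.
(253/439) = -1 → non-residue.
(387/439) = -1 → non-residue.
(430/439) = -1 → non-residue.
Total quadratic residues among the 7: 4.

4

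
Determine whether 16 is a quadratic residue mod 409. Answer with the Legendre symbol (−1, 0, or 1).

Euler's criterion: (16/409) ≡ 16^204 (mod 409).
16^2 ≡ 256 (mod 409)
16^4 ≡ 96 (mod 409)
16^8 ≡ 218 (mod 409)
16^16 ≡ 80 (mod 409)
16^32 ≡ 265 (mod 409)
16^64 ≡ 286 (mod 409)
16^128 ≡ 405 (mod 409)
16^204 = 16^(128+64+8+4) ≡ 1 (mod 409).
Result is 1, so (16/409) = 1.

1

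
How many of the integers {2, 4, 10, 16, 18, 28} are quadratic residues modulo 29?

(2/29) = -1 → non-residue.
(4/29) = +1 → QR.
(10/29) = -1 → non-residue.
(16/29) = +1 → QR.
(18/29) = -1 → non-residue.
(28/29) = +1 → QR.
Total quadratic residues among the 6: 3.

3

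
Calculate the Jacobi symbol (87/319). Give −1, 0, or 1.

Reciprocity: 87 ≡ 3 and 319 ≡ 3 (mod 4), so (87/319) = −(319/87).
Reduce top mod 87: now compute (58/87).
Pull out 2: since 87 ≡ 7 (mod 8), (2/87) = +1.
Reciprocity: 29 ≡ 1 and 87 ≡ 3 (mod 4), so (29/87) = +(87/29).
Reduce top mod 29: now compute (0/29).
Top reduces to 0: gcd > 1, so the symbol is 0.

0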